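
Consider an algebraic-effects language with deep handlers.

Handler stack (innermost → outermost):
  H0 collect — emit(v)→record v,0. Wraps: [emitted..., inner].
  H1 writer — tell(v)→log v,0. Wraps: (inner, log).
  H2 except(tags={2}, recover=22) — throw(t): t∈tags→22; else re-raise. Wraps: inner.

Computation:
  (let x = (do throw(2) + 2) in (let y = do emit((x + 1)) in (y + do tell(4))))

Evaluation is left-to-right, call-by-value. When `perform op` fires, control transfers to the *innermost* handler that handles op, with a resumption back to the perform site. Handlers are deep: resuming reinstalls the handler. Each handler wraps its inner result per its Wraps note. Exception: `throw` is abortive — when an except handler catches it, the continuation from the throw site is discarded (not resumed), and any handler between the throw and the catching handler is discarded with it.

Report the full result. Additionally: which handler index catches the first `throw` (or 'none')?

Answer: 22 ; first throw caught by: H2

Step-by-step:
throw(2) @ H2 caught ⇒ 22
= 22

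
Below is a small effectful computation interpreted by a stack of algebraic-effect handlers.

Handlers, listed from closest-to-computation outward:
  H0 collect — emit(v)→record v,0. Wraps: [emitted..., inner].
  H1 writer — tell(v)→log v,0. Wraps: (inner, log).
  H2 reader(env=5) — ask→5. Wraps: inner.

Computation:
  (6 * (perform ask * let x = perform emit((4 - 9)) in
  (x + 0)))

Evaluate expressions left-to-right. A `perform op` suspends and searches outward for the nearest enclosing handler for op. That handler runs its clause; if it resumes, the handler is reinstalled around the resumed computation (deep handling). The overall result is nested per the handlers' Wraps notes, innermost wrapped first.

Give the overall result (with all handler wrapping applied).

Evaluation trace:
ask @ H2 ⇒ 5
emit(-5) @ H0 ⇒ out+=-5
H0 returns [-5, 0]
H1 returns ([-5, 0], ())
H2 returns ([-5, 0], ())
= ([-5, 0], ())

Answer: ([-5, 0], ())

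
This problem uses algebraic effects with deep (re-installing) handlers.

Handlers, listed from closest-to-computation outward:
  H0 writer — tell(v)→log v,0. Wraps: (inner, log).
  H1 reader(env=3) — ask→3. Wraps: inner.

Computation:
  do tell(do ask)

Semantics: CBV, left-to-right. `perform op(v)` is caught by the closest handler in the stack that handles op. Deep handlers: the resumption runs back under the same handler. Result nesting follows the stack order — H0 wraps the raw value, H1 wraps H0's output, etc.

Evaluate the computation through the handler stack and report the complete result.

Evaluation trace:
ask @ H1 ⇒ 3
tell(3) @ H0 ⇒ log+=3
H0 returns (0, (3))
H1 returns (0, (3))
= (0, (3))

Answer: (0, (3))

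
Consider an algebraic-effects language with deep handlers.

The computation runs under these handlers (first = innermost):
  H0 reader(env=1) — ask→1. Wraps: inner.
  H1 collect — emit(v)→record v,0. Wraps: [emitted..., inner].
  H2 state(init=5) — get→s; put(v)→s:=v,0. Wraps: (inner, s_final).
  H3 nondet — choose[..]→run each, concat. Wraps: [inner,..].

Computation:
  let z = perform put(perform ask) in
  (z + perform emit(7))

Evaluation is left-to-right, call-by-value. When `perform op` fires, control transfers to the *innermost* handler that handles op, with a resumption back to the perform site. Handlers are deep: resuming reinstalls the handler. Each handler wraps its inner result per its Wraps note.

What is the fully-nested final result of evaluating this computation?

Step-by-step:
ask @ H0 ⇒ 1
put(1) @ H2 ⇒ s:=1
emit(7) @ H1 ⇒ out+=7
H0 returns 0
H1 returns [7, 0]
H2 returns ([7, 0], 1)
H3 returns [([7, 0], 1)]
= [([7, 0], 1)]

Answer: [([7, 0], 1)]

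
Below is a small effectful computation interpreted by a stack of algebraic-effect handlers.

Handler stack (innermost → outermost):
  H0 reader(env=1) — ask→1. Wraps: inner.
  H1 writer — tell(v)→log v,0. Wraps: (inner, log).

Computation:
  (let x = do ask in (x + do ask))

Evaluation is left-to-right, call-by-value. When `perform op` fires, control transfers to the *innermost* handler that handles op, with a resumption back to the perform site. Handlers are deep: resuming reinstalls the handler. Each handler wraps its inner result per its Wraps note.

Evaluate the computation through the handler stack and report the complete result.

Answer: (2, ())

Working:
ask @ H0 ⇒ 1
ask @ H0 ⇒ 1
H0 returns 2
H1 returns (2, ())
= (2, ())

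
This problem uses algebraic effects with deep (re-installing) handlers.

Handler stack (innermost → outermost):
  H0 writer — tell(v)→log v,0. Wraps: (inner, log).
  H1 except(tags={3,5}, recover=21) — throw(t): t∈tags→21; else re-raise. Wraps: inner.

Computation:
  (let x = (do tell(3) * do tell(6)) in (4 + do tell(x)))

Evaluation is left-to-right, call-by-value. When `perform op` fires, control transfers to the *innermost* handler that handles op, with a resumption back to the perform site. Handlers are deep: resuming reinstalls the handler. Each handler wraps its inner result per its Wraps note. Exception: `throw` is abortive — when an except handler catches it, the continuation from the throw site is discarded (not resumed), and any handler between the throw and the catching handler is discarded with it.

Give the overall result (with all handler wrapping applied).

Working:
tell(3) @ H0 ⇒ log+=3
tell(6) @ H0 ⇒ log+=6
tell(0) @ H0 ⇒ log+=0
H0 returns (4, (3, 6, 0))
H1 returns (4, (3, 6, 0))
= (4, (3, 6, 0))

Answer: (4, (3, 6, 0))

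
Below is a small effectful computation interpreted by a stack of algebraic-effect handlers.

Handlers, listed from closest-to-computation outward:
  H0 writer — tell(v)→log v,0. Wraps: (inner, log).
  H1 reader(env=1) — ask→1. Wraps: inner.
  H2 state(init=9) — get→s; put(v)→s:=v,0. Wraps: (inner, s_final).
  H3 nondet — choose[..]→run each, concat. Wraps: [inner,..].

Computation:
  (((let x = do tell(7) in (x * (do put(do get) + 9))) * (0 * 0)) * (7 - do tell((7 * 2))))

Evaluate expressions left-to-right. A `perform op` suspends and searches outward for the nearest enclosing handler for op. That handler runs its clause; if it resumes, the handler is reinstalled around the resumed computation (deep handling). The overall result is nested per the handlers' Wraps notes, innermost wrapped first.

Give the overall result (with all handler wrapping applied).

Answer: [((0, (7, 14)), 9)]

Working:
tell(7) @ H0 ⇒ log+=7
get @ H2 ⇒ 9
put(9) @ H2 ⇒ s:=9
tell(14) @ H0 ⇒ log+=14
H0 returns (0, (7, 14))
H1 returns (0, (7, 14))
H2 returns ((0, (7, 14)), 9)
H3 returns [((0, (7, 14)), 9)]
= [((0, (7, 14)), 9)]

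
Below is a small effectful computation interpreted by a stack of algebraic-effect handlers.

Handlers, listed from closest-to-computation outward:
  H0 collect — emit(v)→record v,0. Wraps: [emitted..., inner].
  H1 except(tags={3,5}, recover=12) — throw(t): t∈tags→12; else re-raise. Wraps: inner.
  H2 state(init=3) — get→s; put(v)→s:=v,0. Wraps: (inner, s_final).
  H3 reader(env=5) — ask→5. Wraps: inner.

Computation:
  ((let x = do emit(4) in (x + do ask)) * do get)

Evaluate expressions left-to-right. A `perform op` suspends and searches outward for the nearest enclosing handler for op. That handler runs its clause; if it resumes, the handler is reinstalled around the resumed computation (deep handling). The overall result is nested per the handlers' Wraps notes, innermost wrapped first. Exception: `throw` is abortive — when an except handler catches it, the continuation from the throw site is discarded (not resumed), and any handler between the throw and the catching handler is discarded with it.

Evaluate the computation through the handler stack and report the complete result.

Answer: ([4, 15], 3)

Step-by-step:
emit(4) @ H0 ⇒ out+=4
ask @ H3 ⇒ 5
get @ H2 ⇒ 3
H0 returns [4, 15]
H1 returns [4, 15]
H2 returns ([4, 15], 3)
H3 returns ([4, 15], 3)
= ([4, 15], 3)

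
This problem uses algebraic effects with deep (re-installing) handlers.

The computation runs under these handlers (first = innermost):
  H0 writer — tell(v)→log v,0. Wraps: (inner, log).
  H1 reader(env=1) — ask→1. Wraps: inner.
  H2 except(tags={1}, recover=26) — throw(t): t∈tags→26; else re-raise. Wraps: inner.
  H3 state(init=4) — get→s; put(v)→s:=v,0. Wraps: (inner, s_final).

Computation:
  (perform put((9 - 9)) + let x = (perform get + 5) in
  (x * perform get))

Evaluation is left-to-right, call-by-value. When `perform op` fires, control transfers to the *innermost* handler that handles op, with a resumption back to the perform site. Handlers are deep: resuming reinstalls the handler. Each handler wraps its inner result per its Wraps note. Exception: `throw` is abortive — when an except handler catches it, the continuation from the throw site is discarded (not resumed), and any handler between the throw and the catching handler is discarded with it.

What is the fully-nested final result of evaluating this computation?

Evaluation trace:
put(0) @ H3 ⇒ s:=0
get @ H3 ⇒ 0
get @ H3 ⇒ 0
H0 returns (0, ())
H1 returns (0, ())
H2 returns (0, ())
H3 returns ((0, ()), 0)
= ((0, ()), 0)

Answer: ((0, ()), 0)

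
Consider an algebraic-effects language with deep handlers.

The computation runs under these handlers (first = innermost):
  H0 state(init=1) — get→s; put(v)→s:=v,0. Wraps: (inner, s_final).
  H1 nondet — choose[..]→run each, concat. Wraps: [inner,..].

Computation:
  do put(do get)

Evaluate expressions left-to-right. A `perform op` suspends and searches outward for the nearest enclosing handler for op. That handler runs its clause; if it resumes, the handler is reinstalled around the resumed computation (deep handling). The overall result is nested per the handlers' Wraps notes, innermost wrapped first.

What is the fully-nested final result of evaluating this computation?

Answer: [(0, 1)]

Working:
get @ H0 ⇒ 1
put(1) @ H0 ⇒ s:=1
H0 returns (0, 1)
H1 returns [(0, 1)]
= [(0, 1)]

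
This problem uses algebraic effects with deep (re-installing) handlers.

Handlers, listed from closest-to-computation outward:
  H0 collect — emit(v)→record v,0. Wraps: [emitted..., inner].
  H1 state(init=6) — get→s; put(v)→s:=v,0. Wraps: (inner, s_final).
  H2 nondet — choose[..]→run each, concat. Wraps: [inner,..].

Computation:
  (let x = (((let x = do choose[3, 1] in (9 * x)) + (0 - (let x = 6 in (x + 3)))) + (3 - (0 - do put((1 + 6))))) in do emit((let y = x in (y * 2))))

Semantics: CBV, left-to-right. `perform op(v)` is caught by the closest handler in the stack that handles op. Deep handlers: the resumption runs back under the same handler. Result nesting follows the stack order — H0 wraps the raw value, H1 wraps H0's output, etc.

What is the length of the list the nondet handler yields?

Answer: 2

Step-by-step:
choose[3, 1] @ H2
  branch[0] choose=3:
    put(7) @ H1 ⇒ s:=7
    emit(42) @ H0 ⇒ out+=42
    H0 returns [42, 0]
    H1 returns ([42, 0], 7)
    H2 returns [([42, 0], 7)]
  branch[1] choose=1:
    put(7) @ H1 ⇒ s:=7
    emit(6) @ H0 ⇒ out+=6
    H0 returns [6, 0]
    H1 returns ([6, 0], 7)
    H2 returns [([6, 0], 7)]
= [([42, 0], 7), ([6, 0], 7)]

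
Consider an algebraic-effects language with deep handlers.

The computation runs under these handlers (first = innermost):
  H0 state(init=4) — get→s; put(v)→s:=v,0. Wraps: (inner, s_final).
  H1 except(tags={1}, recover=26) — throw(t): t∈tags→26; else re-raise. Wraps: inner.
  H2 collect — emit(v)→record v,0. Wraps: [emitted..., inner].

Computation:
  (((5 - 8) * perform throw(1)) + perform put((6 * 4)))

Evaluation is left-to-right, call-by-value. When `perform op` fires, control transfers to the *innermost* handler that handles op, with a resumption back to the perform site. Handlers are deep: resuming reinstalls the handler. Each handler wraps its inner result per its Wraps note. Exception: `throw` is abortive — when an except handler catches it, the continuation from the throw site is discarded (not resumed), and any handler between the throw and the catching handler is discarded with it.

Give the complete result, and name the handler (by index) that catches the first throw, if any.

Answer: [26] ; first throw caught by: H1

Working:
throw(1) @ H1 caught ⇒ 26
H2 returns [26]
= [26]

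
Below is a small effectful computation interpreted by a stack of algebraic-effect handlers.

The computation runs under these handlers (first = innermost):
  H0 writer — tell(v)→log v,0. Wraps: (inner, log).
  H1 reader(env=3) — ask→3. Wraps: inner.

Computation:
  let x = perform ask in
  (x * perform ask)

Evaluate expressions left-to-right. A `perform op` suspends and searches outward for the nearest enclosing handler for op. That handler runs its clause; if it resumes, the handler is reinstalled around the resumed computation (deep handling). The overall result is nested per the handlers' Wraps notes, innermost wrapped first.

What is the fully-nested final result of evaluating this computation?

Answer: (9, ())

Step-by-step:
ask @ H1 ⇒ 3
ask @ H1 ⇒ 3
H0 returns (9, ())
H1 returns (9, ())
= (9, ())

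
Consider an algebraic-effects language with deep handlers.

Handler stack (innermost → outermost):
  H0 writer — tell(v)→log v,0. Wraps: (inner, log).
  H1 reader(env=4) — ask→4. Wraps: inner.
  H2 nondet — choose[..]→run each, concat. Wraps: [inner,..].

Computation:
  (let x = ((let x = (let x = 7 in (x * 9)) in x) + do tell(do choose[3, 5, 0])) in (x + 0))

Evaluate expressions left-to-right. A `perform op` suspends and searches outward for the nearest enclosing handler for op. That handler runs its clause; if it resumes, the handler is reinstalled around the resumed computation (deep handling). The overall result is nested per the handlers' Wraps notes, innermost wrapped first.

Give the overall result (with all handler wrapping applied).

Working:
choose[3, 5, 0] @ H2
  branch[0] choose=3:
    tell(3) @ H0 ⇒ log+=3
    H0 returns (63, (3))
    H1 returns (63, (3))
    H2 returns [(63, (3))]
  branch[1] choose=5:
    tell(5) @ H0 ⇒ log+=5
    H0 returns (63, (5))
    H1 returns (63, (5))
    H2 returns [(63, (5))]
  branch[2] choose=0:
    tell(0) @ H0 ⇒ log+=0
    H0 returns (63, (0))
    H1 returns (63, (0))
    H2 returns [(63, (0))]
= [(63, (3)), (63, (5)), (63, (0))]

Answer: [(63, (3)), (63, (5)), (63, (0))]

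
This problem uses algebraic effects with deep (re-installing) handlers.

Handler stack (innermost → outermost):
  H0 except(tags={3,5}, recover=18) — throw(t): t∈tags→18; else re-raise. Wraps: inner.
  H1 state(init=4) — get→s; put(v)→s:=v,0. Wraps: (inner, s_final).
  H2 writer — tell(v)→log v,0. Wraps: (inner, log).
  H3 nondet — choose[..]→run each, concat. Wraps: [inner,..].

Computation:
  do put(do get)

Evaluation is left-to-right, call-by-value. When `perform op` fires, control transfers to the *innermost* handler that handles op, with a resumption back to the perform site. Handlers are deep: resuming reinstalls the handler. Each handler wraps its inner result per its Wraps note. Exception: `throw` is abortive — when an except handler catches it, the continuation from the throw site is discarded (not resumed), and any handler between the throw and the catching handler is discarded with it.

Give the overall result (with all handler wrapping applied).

Answer: [((0, 4), ())]

Evaluation trace:
get @ H1 ⇒ 4
put(4) @ H1 ⇒ s:=4
H0 returns 0
H1 returns (0, 4)
H2 returns ((0, 4), ())
H3 returns [((0, 4), ())]
= [((0, 4), ())]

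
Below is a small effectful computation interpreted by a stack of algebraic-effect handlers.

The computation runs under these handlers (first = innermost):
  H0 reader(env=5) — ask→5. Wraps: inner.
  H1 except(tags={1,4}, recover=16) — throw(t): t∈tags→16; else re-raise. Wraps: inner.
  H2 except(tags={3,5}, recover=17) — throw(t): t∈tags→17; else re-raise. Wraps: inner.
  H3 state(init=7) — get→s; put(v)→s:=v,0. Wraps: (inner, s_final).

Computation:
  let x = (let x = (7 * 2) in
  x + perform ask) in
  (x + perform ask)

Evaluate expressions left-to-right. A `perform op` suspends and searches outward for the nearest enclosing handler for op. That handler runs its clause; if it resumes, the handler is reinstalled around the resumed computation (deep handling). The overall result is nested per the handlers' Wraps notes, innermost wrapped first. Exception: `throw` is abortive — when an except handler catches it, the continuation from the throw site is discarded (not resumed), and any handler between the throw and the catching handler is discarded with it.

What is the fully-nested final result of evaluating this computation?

Answer: (24, 7)

Step-by-step:
ask @ H0 ⇒ 5
ask @ H0 ⇒ 5
H0 returns 24
H1 returns 24
H2 returns 24
H3 returns (24, 7)
= (24, 7)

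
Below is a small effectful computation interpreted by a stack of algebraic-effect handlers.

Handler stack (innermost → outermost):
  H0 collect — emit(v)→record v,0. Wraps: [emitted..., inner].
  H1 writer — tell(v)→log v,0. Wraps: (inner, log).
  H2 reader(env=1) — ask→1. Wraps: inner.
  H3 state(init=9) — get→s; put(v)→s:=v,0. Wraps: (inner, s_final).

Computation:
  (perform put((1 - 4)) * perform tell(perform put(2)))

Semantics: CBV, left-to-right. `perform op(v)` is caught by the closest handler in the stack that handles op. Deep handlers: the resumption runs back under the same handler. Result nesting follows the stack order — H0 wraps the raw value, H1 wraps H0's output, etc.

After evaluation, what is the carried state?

Answer: 2

Working:
put(-3) @ H3 ⇒ s:=-3
put(2) @ H3 ⇒ s:=2
tell(0) @ H1 ⇒ log+=0
H0 returns [0]
H1 returns ([0], (0))
H2 returns ([0], (0))
H3 returns (([0], (0)), 2)
= (([0], (0)), 2)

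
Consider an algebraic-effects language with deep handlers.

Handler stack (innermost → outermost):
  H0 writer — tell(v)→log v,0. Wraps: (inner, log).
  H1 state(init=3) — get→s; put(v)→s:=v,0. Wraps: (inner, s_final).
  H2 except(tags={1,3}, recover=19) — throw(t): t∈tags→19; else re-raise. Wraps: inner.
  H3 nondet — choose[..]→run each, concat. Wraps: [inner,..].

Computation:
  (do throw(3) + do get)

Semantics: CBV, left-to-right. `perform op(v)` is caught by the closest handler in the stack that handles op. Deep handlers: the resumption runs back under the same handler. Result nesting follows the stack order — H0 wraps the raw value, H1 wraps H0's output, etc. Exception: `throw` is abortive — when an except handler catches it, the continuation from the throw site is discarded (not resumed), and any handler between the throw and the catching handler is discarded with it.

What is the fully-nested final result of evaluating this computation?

Answer: [19]

Working:
throw(3) @ H2 caught ⇒ 19
H3 returns [19]
= [19]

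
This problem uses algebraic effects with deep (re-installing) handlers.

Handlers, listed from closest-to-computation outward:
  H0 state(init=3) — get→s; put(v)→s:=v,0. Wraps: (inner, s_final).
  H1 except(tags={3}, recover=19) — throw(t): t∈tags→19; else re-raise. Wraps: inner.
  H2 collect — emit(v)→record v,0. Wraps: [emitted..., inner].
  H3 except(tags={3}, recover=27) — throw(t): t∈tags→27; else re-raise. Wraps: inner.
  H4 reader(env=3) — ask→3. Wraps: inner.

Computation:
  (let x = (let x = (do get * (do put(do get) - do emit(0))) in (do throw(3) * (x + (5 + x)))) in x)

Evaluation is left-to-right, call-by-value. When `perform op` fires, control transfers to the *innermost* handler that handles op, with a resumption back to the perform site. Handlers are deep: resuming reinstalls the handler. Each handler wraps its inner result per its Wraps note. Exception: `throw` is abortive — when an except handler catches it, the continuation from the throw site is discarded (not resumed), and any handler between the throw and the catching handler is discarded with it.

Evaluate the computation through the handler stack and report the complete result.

Answer: [0, 19]

Working:
get @ H0 ⇒ 3
get @ H0 ⇒ 3
put(3) @ H0 ⇒ s:=3
emit(0) @ H2 ⇒ out+=0
throw(3) @ H1 caught ⇒ 19
H2 returns [0, 19]
H3 returns [0, 19]
H4 returns [0, 19]
= [0, 19]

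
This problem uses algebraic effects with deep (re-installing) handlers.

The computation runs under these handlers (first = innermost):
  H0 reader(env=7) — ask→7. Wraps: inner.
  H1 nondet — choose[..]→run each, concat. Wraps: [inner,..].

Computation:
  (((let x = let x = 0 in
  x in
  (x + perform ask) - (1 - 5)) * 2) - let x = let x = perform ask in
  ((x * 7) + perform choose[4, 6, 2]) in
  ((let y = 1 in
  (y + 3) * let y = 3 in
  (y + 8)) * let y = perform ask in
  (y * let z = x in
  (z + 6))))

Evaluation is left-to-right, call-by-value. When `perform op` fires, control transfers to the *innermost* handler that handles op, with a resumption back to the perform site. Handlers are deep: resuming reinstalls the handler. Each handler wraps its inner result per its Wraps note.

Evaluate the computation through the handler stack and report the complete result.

Answer: [-18150, -18766, -17534]

Step-by-step:
ask @ H0 ⇒ 7
ask @ H0 ⇒ 7
choose[4, 6, 2] @ H1
  branch[0] choose=4:
    ask @ H0 ⇒ 7
    H0 returns -18150
    H1 returns [-18150]
  branch[1] choose=6:
    ask @ H0 ⇒ 7
    H0 returns -18766
    H1 returns [-18766]
  branch[2] choose=2:
    ask @ H0 ⇒ 7
    H0 returns -17534
    H1 returns [-17534]
= [-18150, -18766, -17534]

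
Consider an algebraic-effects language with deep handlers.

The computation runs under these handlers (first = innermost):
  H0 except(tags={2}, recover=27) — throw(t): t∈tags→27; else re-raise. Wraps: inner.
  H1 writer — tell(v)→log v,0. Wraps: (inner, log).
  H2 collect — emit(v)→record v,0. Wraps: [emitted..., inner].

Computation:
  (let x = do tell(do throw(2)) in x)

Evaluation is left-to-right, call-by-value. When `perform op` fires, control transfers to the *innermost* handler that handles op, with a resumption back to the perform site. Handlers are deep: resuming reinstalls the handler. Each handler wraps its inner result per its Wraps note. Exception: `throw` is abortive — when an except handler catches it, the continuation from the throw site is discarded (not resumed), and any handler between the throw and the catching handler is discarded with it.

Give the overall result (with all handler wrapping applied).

Answer: [(27, ())]

Evaluation trace:
throw(2) @ H0 caught ⇒ 27
H1 returns (27, ())
H2 returns [(27, ())]
= [(27, ())]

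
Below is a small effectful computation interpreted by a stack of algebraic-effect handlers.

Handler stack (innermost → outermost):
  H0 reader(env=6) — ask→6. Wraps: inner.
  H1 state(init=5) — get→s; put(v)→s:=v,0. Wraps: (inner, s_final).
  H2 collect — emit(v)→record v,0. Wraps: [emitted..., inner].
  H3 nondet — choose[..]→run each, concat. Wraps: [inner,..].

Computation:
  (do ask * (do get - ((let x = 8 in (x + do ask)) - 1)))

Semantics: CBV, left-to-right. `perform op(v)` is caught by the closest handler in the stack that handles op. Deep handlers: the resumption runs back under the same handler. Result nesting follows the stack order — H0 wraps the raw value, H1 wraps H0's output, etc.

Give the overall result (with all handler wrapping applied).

Step-by-step:
ask @ H0 ⇒ 6
get @ H1 ⇒ 5
ask @ H0 ⇒ 6
H0 returns -48
H1 returns (-48, 5)
H2 returns [(-48, 5)]
H3 returns [[(-48, 5)]]
= [[(-48, 5)]]

Answer: [[(-48, 5)]]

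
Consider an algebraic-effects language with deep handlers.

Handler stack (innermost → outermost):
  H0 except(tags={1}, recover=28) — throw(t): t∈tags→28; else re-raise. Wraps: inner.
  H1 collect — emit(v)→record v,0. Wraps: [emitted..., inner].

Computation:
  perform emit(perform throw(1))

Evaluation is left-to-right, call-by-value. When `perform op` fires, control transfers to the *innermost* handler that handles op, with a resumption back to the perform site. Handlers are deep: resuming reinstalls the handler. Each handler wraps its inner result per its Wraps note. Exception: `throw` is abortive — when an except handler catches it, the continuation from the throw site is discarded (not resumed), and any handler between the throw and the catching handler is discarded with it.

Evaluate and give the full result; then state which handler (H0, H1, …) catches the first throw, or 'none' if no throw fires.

Answer: [28] ; first throw caught by: H0

Working:
throw(1) @ H0 caught ⇒ 28
H1 returns [28]
= [28]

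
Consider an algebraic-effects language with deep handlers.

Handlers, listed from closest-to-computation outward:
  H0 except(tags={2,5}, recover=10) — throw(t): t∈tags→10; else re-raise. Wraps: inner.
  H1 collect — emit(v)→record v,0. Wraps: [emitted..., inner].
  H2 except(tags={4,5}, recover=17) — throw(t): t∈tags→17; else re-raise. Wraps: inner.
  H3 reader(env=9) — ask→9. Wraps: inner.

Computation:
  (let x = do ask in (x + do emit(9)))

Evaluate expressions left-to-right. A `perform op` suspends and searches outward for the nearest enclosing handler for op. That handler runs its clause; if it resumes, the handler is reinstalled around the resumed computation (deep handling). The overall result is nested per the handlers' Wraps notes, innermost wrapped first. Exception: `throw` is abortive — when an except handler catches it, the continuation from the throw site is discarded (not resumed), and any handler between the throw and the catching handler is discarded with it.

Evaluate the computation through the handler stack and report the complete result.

Step-by-step:
ask @ H3 ⇒ 9
emit(9) @ H1 ⇒ out+=9
H0 returns 9
H1 returns [9, 9]
H2 returns [9, 9]
H3 returns [9, 9]
= [9, 9]

Answer: [9, 9]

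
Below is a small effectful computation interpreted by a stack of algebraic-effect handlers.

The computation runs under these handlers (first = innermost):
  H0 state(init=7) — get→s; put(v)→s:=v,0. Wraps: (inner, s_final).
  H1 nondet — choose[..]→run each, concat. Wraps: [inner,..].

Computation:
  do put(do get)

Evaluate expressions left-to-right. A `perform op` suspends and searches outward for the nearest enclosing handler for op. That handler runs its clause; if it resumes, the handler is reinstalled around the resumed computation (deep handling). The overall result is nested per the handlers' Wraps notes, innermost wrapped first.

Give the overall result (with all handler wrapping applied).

Evaluation trace:
get @ H0 ⇒ 7
put(7) @ H0 ⇒ s:=7
H0 returns (0, 7)
H1 returns [(0, 7)]
= [(0, 7)]

Answer: [(0, 7)]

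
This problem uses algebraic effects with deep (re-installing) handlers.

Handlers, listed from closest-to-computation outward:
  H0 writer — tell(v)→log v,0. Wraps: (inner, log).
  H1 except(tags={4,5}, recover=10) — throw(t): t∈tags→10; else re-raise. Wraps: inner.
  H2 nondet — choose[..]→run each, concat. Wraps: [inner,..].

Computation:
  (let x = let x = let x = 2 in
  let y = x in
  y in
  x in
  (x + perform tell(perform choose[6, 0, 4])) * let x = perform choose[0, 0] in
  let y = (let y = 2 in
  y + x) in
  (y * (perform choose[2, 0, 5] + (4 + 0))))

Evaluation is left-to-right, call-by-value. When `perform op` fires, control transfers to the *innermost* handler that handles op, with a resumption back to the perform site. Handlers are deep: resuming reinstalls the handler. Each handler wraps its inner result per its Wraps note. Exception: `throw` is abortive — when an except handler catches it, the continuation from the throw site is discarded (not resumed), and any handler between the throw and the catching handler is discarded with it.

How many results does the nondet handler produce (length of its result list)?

Evaluation trace:
choose[6, 0, 4] @ H2
  branch[0] choose=6:
    tell(6) @ H0 ⇒ log+=6
    choose[0, 0] @ H2
      branch[0] choose=0:
        choose[2, 0, 5] @ H2
          branch[0] choose=2:
            H0 returns (24, (6))
            H1 returns (24, (6))
            H2 returns [(24, (6))]
          branch[1] choose=0:
            H0 returns (16, (6))
            H1 returns (16, (6))
            H2 returns [(16, (6))]
          branch[2] choose=5:
            H0 returns (36, (6))
            H1 returns (36, (6))
            H2 returns [(36, (6))]
      branch[1] choose=0:
        choose[2, 0, 5] @ H2
          branch[0] choose=2:
            H0 returns (24, (6))
            H1 returns (24, (6))
            H2 returns [(24, (6))]
          branch[1] choose=0:
            H0 returns (16, (6))
            H1 returns (16, (6))
            H2 returns [(16, (6))]
          branch[2] choose=5:
            H0 returns (36, (6))
            H1 returns (36, (6))
            H2 returns [(36, (6))]
  branch[1] choose=0:
    tell(0) @ H0 ⇒ log+=0
    choose[0, 0] @ H2
      branch[0] choose=0:
        choose[2, 0, 5] @ H2
          branch[0] choose=2:
            H0 returns (24, (0))
            H1 returns (24, (0))
            H2 returns [(24, (0))]
          branch[1] choose=0:
            H0 returns (16, (0))
            H1 returns (16, (0))
            H2 returns [(16, (0))]
          branch[2] choose=5:
            H0 returns (36, (0))
            H1 returns (36, (0))
            H2 returns [(36, (0))]
      branch[1] choose=0:
        choose[2, 0, 5] @ H2
          branch[0] choose=2:
            H0 returns (24, (0))
            H1 returns (24, (0))
            H2 returns [(24, (0))]
          branch[1] choose=0:
            H0 returns (16, (0))
            H1 returns (16, (0))
            H2 returns [(16, (0))]
          branch[2] choose=5:
            H0 returns (36, (0))
            H1 returns (36, (0))
            H2 returns [(36, (0))]
  branch[2] choose=4:
    tell(4) @ H0 ⇒ log+=4
    choose[0, 0] @ H2
      branch[0] choose=0:
        choose[2, 0, 5] @ H2
          branch[0] choose=2:
            H0 returns (24, (4))
            H1 returns (24, (4))
            H2 returns [(24, (4))]
          branch[1] choose=0:
            H0 returns (16, (4))
            H1 returns (16, (4))
            H2 returns [(16, (4))]
          branch[2] choose=5:
            H0 returns (36, (4))
            H1 returns (36, (4))
            H2 returns [(36, (4))]
      branch[1] choose=0:
        choose[2, 0, 5] @ H2
          branch[0] choose=2:
            H0 returns (24, (4))
            H1 returns (24, (4))
            H2 returns [(24, (4))]
          branch[1] choose=0:
            H0 returns (16, (4))
            H1 returns (16, (4))
            H2 returns [(16, (4))]
          branch[2] choose=5:
            H0 returns (36, (4))
            H1 returns (36, (4))
            H2 returns [(36, (4))]
= [(24, (6)), (16, (6)), (36, (6)), (24, (6)), (16, (6)), (36, (6)), (24, (0)), (16, (0)), (36, (0)), (24, (0)), (16, (0)), (36, (0)), (24, (4)), (16, (4)), (36, (4)), (24, (4)), (16, (4)), (36, (4))]

Answer: 18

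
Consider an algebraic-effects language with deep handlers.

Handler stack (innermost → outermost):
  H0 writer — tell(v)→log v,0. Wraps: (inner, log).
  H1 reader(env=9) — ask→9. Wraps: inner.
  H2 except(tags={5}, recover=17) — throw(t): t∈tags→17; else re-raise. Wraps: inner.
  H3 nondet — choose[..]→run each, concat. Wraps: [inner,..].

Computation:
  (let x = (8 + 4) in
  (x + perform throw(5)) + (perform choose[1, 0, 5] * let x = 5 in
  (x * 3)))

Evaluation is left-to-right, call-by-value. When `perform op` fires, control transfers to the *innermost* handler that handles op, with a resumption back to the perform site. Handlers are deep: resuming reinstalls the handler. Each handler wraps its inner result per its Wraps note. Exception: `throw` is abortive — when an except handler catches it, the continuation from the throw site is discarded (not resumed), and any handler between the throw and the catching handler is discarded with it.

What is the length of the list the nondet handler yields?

Evaluation trace:
throw(5) @ H2 caught ⇒ 17
H3 returns [17]
= [17]

Answer: 1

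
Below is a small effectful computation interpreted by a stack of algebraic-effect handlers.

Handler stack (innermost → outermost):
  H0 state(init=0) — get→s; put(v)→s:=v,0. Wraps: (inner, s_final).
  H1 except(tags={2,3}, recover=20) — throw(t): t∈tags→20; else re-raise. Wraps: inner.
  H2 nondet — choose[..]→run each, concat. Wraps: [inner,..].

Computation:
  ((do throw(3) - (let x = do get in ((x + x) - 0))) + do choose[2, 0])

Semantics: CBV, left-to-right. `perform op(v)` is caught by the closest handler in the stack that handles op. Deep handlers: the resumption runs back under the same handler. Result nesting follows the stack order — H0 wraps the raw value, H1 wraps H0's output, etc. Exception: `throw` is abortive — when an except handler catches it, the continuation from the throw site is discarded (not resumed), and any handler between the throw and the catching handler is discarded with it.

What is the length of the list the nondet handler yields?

Answer: 1

Evaluation trace:
throw(3) @ H1 caught ⇒ 20
H2 returns [20]
= [20]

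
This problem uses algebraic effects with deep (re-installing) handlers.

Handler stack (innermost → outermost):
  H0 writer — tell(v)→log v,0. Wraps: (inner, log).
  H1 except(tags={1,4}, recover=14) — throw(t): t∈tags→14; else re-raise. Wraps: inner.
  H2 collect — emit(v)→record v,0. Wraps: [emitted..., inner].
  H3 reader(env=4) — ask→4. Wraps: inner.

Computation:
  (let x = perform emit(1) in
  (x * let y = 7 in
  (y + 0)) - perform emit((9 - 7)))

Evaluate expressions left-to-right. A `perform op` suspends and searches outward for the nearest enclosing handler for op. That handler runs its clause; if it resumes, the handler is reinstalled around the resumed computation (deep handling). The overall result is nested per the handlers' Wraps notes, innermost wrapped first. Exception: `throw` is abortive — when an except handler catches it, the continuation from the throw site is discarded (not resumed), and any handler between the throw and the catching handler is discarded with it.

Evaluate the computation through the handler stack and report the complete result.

Answer: [1, 2, (0, ())]

Step-by-step:
emit(1) @ H2 ⇒ out+=1
emit(2) @ H2 ⇒ out+=2
H0 returns (0, ())
H1 returns (0, ())
H2 returns [1, 2, (0, ())]
H3 returns [1, 2, (0, ())]
= [1, 2, (0, ())]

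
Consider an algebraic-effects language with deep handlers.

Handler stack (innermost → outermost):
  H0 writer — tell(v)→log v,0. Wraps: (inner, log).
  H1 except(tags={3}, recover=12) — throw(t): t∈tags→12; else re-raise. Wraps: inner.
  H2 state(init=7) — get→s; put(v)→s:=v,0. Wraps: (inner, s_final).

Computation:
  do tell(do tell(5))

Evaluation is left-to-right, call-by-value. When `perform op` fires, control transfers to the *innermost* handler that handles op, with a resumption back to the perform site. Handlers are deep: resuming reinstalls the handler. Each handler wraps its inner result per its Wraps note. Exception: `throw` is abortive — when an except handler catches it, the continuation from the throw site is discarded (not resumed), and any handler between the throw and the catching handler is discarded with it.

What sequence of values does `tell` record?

Answer: (5, 0)

Step-by-step:
tell(5) @ H0 ⇒ log+=5
tell(0) @ H0 ⇒ log+=0
H0 returns (0, (5, 0))
H1 returns (0, (5, 0))
H2 returns ((0, (5, 0)), 7)
= ((0, (5, 0)), 7)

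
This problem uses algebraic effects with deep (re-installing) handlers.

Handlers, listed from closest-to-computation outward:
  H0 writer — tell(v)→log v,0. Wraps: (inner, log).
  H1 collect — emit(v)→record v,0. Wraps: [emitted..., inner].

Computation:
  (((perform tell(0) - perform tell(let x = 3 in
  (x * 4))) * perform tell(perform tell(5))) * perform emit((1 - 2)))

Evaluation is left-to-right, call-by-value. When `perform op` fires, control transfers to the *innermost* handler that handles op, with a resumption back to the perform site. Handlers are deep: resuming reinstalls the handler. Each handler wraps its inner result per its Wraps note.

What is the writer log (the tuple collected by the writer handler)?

Answer: (0, 12, 5, 0)

Step-by-step:
tell(0) @ H0 ⇒ log+=0
tell(12) @ H0 ⇒ log+=12
tell(5) @ H0 ⇒ log+=5
tell(0) @ H0 ⇒ log+=0
emit(-1) @ H1 ⇒ out+=-1
H0 returns (0, (0, 12, 5, 0))
H1 returns [-1, (0, (0, 12, 5, 0))]
= [-1, (0, (0, 12, 5, 0))]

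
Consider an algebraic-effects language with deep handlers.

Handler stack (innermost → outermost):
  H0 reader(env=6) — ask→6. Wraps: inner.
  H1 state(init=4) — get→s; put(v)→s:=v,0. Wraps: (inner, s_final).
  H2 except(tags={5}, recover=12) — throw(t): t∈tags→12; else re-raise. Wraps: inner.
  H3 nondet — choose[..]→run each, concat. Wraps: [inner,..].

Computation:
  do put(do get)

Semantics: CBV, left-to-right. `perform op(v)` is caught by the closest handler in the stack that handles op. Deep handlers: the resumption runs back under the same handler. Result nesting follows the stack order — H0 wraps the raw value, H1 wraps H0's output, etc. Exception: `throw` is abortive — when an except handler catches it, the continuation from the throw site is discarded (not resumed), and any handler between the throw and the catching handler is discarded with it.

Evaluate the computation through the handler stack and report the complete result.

Step-by-step:
get @ H1 ⇒ 4
put(4) @ H1 ⇒ s:=4
H0 returns 0
H1 returns (0, 4)
H2 returns (0, 4)
H3 returns [(0, 4)]
= [(0, 4)]

Answer: [(0, 4)]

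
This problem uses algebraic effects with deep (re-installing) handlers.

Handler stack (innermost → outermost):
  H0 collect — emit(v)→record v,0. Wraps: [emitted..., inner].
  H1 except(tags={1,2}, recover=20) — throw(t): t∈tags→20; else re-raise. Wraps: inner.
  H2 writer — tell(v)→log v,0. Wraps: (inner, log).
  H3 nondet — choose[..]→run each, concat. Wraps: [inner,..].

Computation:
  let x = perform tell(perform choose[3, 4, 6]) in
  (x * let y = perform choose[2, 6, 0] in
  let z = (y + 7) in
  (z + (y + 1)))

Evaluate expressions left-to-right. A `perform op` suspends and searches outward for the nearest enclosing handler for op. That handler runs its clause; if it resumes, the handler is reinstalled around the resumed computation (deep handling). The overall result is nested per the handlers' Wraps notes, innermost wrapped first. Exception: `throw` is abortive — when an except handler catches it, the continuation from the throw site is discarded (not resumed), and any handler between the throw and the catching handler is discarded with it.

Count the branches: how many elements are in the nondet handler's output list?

Answer: 9

Step-by-step:
choose[3, 4, 6] @ H3
  branch[0] choose=3:
    tell(3) @ H2 ⇒ log+=3
    choose[2, 6, 0] @ H3
      branch[0] choose=2:
        H0 returns [0]
        H1 returns [0]
        H2 returns ([0], (3))
        H3 returns [([0], (3))]
      branch[1] choose=6:
        H0 returns [0]
        H1 returns [0]
        H2 returns ([0], (3))
        H3 returns [([0], (3))]
      branch[2] choose=0:
        H0 returns [0]
        H1 returns [0]
        H2 returns ([0], (3))
        H3 returns [([0], (3))]
  branch[1] choose=4:
    tell(4) @ H2 ⇒ log+=4
    choose[2, 6, 0] @ H3
      branch[0] choose=2:
        H0 returns [0]
        H1 returns [0]
        H2 returns ([0], (4))
        H3 returns [([0], (4))]
      branch[1] choose=6:
        H0 returns [0]
        H1 returns [0]
        H2 returns ([0], (4))
        H3 returns [([0], (4))]
      branch[2] choose=0:
        H0 returns [0]
        H1 returns [0]
        H2 returns ([0], (4))
        H3 returns [([0], (4))]
  branch[2] choose=6:
    tell(6) @ H2 ⇒ log+=6
    choose[2, 6, 0] @ H3
      branch[0] choose=2:
        H0 returns [0]
        H1 returns [0]
        H2 returns ([0], (6))
        H3 returns [([0], (6))]
      branch[1] choose=6:
        H0 returns [0]
        H1 returns [0]
        H2 returns ([0], (6))
        H3 returns [([0], (6))]
      branch[2] choose=0:
        H0 returns [0]
        H1 returns [0]
        H2 returns ([0], (6))
        H3 returns [([0], (6))]
= [([0], (3)), ([0], (3)), ([0], (3)), ([0], (4)), ([0], (4)), ([0], (4)), ([0], (6)), ([0], (6)), ([0], (6))]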